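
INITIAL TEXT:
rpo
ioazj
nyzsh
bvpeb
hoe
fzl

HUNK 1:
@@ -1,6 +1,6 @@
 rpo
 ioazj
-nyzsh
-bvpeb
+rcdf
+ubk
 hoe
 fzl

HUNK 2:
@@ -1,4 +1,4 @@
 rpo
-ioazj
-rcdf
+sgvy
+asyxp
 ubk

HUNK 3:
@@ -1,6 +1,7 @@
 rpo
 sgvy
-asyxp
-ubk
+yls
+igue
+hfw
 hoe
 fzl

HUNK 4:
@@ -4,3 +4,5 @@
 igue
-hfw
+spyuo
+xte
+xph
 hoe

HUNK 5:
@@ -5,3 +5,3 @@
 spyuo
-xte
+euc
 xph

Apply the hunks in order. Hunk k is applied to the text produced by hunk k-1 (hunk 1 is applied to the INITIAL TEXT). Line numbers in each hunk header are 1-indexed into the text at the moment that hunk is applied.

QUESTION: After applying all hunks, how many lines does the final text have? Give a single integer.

Hunk 1: at line 1 remove [nyzsh,bvpeb] add [rcdf,ubk] -> 6 lines: rpo ioazj rcdf ubk hoe fzl
Hunk 2: at line 1 remove [ioazj,rcdf] add [sgvy,asyxp] -> 6 lines: rpo sgvy asyxp ubk hoe fzl
Hunk 3: at line 1 remove [asyxp,ubk] add [yls,igue,hfw] -> 7 lines: rpo sgvy yls igue hfw hoe fzl
Hunk 4: at line 4 remove [hfw] add [spyuo,xte,xph] -> 9 lines: rpo sgvy yls igue spyuo xte xph hoe fzl
Hunk 5: at line 5 remove [xte] add [euc] -> 9 lines: rpo sgvy yls igue spyuo euc xph hoe fzl
Final line count: 9

Answer: 9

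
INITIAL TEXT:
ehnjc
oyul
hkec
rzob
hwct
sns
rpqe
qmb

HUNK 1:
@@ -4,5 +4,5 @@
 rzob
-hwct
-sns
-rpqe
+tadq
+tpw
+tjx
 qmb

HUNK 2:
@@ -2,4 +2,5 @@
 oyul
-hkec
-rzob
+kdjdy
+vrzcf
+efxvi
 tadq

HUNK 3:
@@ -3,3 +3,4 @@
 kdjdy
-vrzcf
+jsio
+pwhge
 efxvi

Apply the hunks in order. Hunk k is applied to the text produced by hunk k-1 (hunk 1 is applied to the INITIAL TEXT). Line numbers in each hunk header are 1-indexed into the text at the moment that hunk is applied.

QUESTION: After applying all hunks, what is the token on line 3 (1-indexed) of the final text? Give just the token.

Answer: kdjdy

Derivation:
Hunk 1: at line 4 remove [hwct,sns,rpqe] add [tadq,tpw,tjx] -> 8 lines: ehnjc oyul hkec rzob tadq tpw tjx qmb
Hunk 2: at line 2 remove [hkec,rzob] add [kdjdy,vrzcf,efxvi] -> 9 lines: ehnjc oyul kdjdy vrzcf efxvi tadq tpw tjx qmb
Hunk 3: at line 3 remove [vrzcf] add [jsio,pwhge] -> 10 lines: ehnjc oyul kdjdy jsio pwhge efxvi tadq tpw tjx qmb
Final line 3: kdjdy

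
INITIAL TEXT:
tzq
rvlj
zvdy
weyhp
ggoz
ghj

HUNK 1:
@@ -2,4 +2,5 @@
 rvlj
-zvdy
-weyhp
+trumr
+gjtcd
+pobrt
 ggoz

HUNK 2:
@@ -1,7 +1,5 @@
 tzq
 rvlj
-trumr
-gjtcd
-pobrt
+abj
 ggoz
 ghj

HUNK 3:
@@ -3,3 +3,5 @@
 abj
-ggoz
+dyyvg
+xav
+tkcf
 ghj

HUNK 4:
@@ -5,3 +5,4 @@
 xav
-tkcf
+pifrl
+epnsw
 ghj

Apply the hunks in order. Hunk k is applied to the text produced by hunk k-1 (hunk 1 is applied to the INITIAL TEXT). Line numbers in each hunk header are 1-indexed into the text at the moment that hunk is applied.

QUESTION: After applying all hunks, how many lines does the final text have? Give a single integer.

Hunk 1: at line 2 remove [zvdy,weyhp] add [trumr,gjtcd,pobrt] -> 7 lines: tzq rvlj trumr gjtcd pobrt ggoz ghj
Hunk 2: at line 1 remove [trumr,gjtcd,pobrt] add [abj] -> 5 lines: tzq rvlj abj ggoz ghj
Hunk 3: at line 3 remove [ggoz] add [dyyvg,xav,tkcf] -> 7 lines: tzq rvlj abj dyyvg xav tkcf ghj
Hunk 4: at line 5 remove [tkcf] add [pifrl,epnsw] -> 8 lines: tzq rvlj abj dyyvg xav pifrl epnsw ghj
Final line count: 8

Answer: 8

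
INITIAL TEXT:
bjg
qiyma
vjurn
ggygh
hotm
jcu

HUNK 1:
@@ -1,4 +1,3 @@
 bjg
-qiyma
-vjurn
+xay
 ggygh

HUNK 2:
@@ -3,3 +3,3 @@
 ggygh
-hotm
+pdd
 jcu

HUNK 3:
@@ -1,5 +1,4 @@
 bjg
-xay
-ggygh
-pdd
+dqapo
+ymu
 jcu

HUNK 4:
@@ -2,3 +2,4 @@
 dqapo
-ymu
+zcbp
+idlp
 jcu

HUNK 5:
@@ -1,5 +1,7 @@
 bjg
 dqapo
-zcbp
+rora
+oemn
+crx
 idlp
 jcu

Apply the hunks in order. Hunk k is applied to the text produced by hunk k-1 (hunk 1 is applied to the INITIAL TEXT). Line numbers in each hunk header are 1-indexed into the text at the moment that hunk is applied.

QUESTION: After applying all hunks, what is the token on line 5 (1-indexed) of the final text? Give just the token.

Answer: crx

Derivation:
Hunk 1: at line 1 remove [qiyma,vjurn] add [xay] -> 5 lines: bjg xay ggygh hotm jcu
Hunk 2: at line 3 remove [hotm] add [pdd] -> 5 lines: bjg xay ggygh pdd jcu
Hunk 3: at line 1 remove [xay,ggygh,pdd] add [dqapo,ymu] -> 4 lines: bjg dqapo ymu jcu
Hunk 4: at line 2 remove [ymu] add [zcbp,idlp] -> 5 lines: bjg dqapo zcbp idlp jcu
Hunk 5: at line 1 remove [zcbp] add [rora,oemn,crx] -> 7 lines: bjg dqapo rora oemn crx idlp jcu
Final line 5: crx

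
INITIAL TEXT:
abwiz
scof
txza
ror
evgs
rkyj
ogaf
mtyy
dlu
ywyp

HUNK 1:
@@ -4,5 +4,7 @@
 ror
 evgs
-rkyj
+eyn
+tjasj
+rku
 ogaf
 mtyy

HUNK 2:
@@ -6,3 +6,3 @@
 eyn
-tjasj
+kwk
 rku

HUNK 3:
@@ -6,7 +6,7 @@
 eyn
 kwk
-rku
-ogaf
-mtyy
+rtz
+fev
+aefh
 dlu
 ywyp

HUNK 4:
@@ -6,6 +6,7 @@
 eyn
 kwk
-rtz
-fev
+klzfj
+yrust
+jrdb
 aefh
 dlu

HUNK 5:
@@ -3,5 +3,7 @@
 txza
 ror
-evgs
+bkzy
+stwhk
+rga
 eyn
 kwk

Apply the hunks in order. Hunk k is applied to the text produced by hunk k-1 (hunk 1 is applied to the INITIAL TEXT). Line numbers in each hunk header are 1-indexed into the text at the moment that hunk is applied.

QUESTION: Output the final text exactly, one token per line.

Answer: abwiz
scof
txza
ror
bkzy
stwhk
rga
eyn
kwk
klzfj
yrust
jrdb
aefh
dlu
ywyp

Derivation:
Hunk 1: at line 4 remove [rkyj] add [eyn,tjasj,rku] -> 12 lines: abwiz scof txza ror evgs eyn tjasj rku ogaf mtyy dlu ywyp
Hunk 2: at line 6 remove [tjasj] add [kwk] -> 12 lines: abwiz scof txza ror evgs eyn kwk rku ogaf mtyy dlu ywyp
Hunk 3: at line 6 remove [rku,ogaf,mtyy] add [rtz,fev,aefh] -> 12 lines: abwiz scof txza ror evgs eyn kwk rtz fev aefh dlu ywyp
Hunk 4: at line 6 remove [rtz,fev] add [klzfj,yrust,jrdb] -> 13 lines: abwiz scof txza ror evgs eyn kwk klzfj yrust jrdb aefh dlu ywyp
Hunk 5: at line 3 remove [evgs] add [bkzy,stwhk,rga] -> 15 lines: abwiz scof txza ror bkzy stwhk rga eyn kwk klzfj yrust jrdb aefh dlu ywyp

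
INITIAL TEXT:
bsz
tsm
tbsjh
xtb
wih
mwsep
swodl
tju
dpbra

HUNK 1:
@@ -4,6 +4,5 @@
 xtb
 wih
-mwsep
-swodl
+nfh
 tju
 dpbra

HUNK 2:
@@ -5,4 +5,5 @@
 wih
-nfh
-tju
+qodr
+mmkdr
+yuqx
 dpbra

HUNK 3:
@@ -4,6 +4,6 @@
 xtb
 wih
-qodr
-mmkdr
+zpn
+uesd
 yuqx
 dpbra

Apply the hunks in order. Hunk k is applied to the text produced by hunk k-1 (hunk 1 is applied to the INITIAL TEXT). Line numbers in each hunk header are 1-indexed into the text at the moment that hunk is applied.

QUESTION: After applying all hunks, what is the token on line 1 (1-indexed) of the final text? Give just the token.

Answer: bsz

Derivation:
Hunk 1: at line 4 remove [mwsep,swodl] add [nfh] -> 8 lines: bsz tsm tbsjh xtb wih nfh tju dpbra
Hunk 2: at line 5 remove [nfh,tju] add [qodr,mmkdr,yuqx] -> 9 lines: bsz tsm tbsjh xtb wih qodr mmkdr yuqx dpbra
Hunk 3: at line 4 remove [qodr,mmkdr] add [zpn,uesd] -> 9 lines: bsz tsm tbsjh xtb wih zpn uesd yuqx dpbra
Final line 1: bsz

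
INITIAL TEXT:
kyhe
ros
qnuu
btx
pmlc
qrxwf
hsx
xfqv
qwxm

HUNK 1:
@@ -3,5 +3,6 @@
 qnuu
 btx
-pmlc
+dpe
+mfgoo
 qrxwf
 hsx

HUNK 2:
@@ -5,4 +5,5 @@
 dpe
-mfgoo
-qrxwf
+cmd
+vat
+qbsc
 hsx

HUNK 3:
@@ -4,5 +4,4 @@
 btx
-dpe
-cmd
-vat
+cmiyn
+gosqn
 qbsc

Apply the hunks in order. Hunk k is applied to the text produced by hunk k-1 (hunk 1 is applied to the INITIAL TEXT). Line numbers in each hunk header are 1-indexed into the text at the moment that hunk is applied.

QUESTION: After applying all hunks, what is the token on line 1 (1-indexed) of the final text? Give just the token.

Hunk 1: at line 3 remove [pmlc] add [dpe,mfgoo] -> 10 lines: kyhe ros qnuu btx dpe mfgoo qrxwf hsx xfqv qwxm
Hunk 2: at line 5 remove [mfgoo,qrxwf] add [cmd,vat,qbsc] -> 11 lines: kyhe ros qnuu btx dpe cmd vat qbsc hsx xfqv qwxm
Hunk 3: at line 4 remove [dpe,cmd,vat] add [cmiyn,gosqn] -> 10 lines: kyhe ros qnuu btx cmiyn gosqn qbsc hsx xfqv qwxm
Final line 1: kyhe

Answer: kyhe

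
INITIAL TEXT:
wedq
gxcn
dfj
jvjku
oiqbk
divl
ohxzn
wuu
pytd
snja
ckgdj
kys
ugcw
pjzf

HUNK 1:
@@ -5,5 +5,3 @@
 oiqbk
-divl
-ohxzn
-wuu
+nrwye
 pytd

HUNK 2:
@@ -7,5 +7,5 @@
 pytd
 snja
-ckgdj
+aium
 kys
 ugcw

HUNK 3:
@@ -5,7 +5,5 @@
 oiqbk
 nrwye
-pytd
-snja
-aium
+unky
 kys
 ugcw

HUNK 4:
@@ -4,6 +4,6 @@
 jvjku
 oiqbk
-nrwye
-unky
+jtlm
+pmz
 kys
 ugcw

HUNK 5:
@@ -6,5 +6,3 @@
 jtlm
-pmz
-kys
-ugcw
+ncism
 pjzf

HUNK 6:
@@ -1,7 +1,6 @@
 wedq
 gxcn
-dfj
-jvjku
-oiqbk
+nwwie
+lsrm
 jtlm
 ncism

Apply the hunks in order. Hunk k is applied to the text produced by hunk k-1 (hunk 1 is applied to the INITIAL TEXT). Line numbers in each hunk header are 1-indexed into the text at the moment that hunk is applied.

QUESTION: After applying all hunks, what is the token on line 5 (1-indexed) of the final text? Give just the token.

Answer: jtlm

Derivation:
Hunk 1: at line 5 remove [divl,ohxzn,wuu] add [nrwye] -> 12 lines: wedq gxcn dfj jvjku oiqbk nrwye pytd snja ckgdj kys ugcw pjzf
Hunk 2: at line 7 remove [ckgdj] add [aium] -> 12 lines: wedq gxcn dfj jvjku oiqbk nrwye pytd snja aium kys ugcw pjzf
Hunk 3: at line 5 remove [pytd,snja,aium] add [unky] -> 10 lines: wedq gxcn dfj jvjku oiqbk nrwye unky kys ugcw pjzf
Hunk 4: at line 4 remove [nrwye,unky] add [jtlm,pmz] -> 10 lines: wedq gxcn dfj jvjku oiqbk jtlm pmz kys ugcw pjzf
Hunk 5: at line 6 remove [pmz,kys,ugcw] add [ncism] -> 8 lines: wedq gxcn dfj jvjku oiqbk jtlm ncism pjzf
Hunk 6: at line 1 remove [dfj,jvjku,oiqbk] add [nwwie,lsrm] -> 7 lines: wedq gxcn nwwie lsrm jtlm ncism pjzf
Final line 5: jtlm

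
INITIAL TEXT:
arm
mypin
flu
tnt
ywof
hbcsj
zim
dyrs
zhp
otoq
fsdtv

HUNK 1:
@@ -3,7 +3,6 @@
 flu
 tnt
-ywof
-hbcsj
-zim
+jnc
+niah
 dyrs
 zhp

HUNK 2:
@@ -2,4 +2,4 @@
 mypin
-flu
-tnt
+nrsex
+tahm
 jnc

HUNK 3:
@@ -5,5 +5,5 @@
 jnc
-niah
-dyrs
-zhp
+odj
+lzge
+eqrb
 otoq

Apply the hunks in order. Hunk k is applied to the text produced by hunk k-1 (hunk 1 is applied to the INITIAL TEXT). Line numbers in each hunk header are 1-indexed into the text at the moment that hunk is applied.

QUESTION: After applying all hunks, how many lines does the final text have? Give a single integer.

Hunk 1: at line 3 remove [ywof,hbcsj,zim] add [jnc,niah] -> 10 lines: arm mypin flu tnt jnc niah dyrs zhp otoq fsdtv
Hunk 2: at line 2 remove [flu,tnt] add [nrsex,tahm] -> 10 lines: arm mypin nrsex tahm jnc niah dyrs zhp otoq fsdtv
Hunk 3: at line 5 remove [niah,dyrs,zhp] add [odj,lzge,eqrb] -> 10 lines: arm mypin nrsex tahm jnc odj lzge eqrb otoq fsdtv
Final line count: 10

Answer: 10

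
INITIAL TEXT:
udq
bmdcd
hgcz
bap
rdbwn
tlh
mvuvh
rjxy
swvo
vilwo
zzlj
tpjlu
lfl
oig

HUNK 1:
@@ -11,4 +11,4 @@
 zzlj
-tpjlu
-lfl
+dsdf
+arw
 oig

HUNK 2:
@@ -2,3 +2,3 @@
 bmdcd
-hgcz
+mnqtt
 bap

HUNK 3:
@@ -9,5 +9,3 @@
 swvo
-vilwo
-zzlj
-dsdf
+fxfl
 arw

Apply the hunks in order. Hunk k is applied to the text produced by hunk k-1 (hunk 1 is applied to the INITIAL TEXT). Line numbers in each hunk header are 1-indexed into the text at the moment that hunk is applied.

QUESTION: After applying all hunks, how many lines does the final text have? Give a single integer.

Answer: 12

Derivation:
Hunk 1: at line 11 remove [tpjlu,lfl] add [dsdf,arw] -> 14 lines: udq bmdcd hgcz bap rdbwn tlh mvuvh rjxy swvo vilwo zzlj dsdf arw oig
Hunk 2: at line 2 remove [hgcz] add [mnqtt] -> 14 lines: udq bmdcd mnqtt bap rdbwn tlh mvuvh rjxy swvo vilwo zzlj dsdf arw oig
Hunk 3: at line 9 remove [vilwo,zzlj,dsdf] add [fxfl] -> 12 lines: udq bmdcd mnqtt bap rdbwn tlh mvuvh rjxy swvo fxfl arw oig
Final line count: 12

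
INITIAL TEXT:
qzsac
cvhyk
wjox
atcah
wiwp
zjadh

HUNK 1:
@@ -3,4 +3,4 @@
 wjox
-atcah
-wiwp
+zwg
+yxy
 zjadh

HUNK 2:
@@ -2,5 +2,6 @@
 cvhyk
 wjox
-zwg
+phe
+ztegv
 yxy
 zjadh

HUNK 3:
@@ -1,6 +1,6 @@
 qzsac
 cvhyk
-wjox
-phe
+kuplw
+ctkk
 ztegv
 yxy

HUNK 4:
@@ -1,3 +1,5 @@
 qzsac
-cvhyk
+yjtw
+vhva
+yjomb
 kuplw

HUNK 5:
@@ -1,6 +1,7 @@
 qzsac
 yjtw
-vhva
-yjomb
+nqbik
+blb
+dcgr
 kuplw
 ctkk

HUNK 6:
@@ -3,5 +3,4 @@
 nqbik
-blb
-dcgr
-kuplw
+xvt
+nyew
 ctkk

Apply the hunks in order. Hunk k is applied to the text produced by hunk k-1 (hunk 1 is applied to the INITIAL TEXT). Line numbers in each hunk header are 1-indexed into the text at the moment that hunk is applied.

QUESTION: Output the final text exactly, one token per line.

Answer: qzsac
yjtw
nqbik
xvt
nyew
ctkk
ztegv
yxy
zjadh

Derivation:
Hunk 1: at line 3 remove [atcah,wiwp] add [zwg,yxy] -> 6 lines: qzsac cvhyk wjox zwg yxy zjadh
Hunk 2: at line 2 remove [zwg] add [phe,ztegv] -> 7 lines: qzsac cvhyk wjox phe ztegv yxy zjadh
Hunk 3: at line 1 remove [wjox,phe] add [kuplw,ctkk] -> 7 lines: qzsac cvhyk kuplw ctkk ztegv yxy zjadh
Hunk 4: at line 1 remove [cvhyk] add [yjtw,vhva,yjomb] -> 9 lines: qzsac yjtw vhva yjomb kuplw ctkk ztegv yxy zjadh
Hunk 5: at line 1 remove [vhva,yjomb] add [nqbik,blb,dcgr] -> 10 lines: qzsac yjtw nqbik blb dcgr kuplw ctkk ztegv yxy zjadh
Hunk 6: at line 3 remove [blb,dcgr,kuplw] add [xvt,nyew] -> 9 lines: qzsac yjtw nqbik xvt nyew ctkk ztegv yxy zjadh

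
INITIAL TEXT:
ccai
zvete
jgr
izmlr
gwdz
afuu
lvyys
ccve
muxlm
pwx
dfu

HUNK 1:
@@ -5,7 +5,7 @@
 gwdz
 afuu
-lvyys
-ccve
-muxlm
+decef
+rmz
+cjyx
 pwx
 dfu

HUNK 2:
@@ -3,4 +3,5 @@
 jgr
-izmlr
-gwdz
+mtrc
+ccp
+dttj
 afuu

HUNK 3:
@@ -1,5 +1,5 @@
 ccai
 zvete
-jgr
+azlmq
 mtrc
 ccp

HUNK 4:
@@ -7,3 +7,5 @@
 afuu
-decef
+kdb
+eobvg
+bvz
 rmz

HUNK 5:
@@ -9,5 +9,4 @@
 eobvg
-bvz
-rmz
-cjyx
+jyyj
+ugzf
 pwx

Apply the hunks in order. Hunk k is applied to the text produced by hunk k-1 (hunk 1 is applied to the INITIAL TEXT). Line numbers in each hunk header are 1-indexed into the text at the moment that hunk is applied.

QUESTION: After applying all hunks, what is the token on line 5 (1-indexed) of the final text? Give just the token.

Answer: ccp

Derivation:
Hunk 1: at line 5 remove [lvyys,ccve,muxlm] add [decef,rmz,cjyx] -> 11 lines: ccai zvete jgr izmlr gwdz afuu decef rmz cjyx pwx dfu
Hunk 2: at line 3 remove [izmlr,gwdz] add [mtrc,ccp,dttj] -> 12 lines: ccai zvete jgr mtrc ccp dttj afuu decef rmz cjyx pwx dfu
Hunk 3: at line 1 remove [jgr] add [azlmq] -> 12 lines: ccai zvete azlmq mtrc ccp dttj afuu decef rmz cjyx pwx dfu
Hunk 4: at line 7 remove [decef] add [kdb,eobvg,bvz] -> 14 lines: ccai zvete azlmq mtrc ccp dttj afuu kdb eobvg bvz rmz cjyx pwx dfu
Hunk 5: at line 9 remove [bvz,rmz,cjyx] add [jyyj,ugzf] -> 13 lines: ccai zvete azlmq mtrc ccp dttj afuu kdb eobvg jyyj ugzf pwx dfu
Final line 5: ccp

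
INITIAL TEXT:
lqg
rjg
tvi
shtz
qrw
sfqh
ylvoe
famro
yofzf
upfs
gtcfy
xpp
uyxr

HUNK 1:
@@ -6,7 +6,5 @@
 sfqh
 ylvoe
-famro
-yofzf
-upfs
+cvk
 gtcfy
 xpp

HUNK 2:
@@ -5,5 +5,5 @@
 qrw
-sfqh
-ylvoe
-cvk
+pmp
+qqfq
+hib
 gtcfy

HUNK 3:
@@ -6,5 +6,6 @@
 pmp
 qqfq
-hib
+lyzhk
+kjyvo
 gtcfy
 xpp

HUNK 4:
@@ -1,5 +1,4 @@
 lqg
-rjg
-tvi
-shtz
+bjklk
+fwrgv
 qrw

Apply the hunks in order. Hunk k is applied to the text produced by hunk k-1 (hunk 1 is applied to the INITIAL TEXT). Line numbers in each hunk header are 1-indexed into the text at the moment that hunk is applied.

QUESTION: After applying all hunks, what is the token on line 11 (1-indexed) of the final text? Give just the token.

Hunk 1: at line 6 remove [famro,yofzf,upfs] add [cvk] -> 11 lines: lqg rjg tvi shtz qrw sfqh ylvoe cvk gtcfy xpp uyxr
Hunk 2: at line 5 remove [sfqh,ylvoe,cvk] add [pmp,qqfq,hib] -> 11 lines: lqg rjg tvi shtz qrw pmp qqfq hib gtcfy xpp uyxr
Hunk 3: at line 6 remove [hib] add [lyzhk,kjyvo] -> 12 lines: lqg rjg tvi shtz qrw pmp qqfq lyzhk kjyvo gtcfy xpp uyxr
Hunk 4: at line 1 remove [rjg,tvi,shtz] add [bjklk,fwrgv] -> 11 lines: lqg bjklk fwrgv qrw pmp qqfq lyzhk kjyvo gtcfy xpp uyxr
Final line 11: uyxr

Answer: uyxr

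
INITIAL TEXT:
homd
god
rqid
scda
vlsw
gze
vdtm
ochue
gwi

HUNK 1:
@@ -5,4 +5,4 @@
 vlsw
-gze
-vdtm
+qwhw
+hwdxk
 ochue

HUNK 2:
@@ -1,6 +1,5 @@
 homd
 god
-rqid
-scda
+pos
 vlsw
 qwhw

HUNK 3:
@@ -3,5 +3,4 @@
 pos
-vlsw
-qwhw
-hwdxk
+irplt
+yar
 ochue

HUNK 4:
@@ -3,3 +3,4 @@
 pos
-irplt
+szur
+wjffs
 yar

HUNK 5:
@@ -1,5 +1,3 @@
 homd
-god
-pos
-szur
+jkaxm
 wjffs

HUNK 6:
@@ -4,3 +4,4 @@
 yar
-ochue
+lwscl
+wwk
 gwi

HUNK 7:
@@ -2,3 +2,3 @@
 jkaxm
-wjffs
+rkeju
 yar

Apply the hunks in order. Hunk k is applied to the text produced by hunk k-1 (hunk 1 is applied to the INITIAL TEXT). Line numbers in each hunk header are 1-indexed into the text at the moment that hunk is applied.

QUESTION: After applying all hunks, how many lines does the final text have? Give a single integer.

Hunk 1: at line 5 remove [gze,vdtm] add [qwhw,hwdxk] -> 9 lines: homd god rqid scda vlsw qwhw hwdxk ochue gwi
Hunk 2: at line 1 remove [rqid,scda] add [pos] -> 8 lines: homd god pos vlsw qwhw hwdxk ochue gwi
Hunk 3: at line 3 remove [vlsw,qwhw,hwdxk] add [irplt,yar] -> 7 lines: homd god pos irplt yar ochue gwi
Hunk 4: at line 3 remove [irplt] add [szur,wjffs] -> 8 lines: homd god pos szur wjffs yar ochue gwi
Hunk 5: at line 1 remove [god,pos,szur] add [jkaxm] -> 6 lines: homd jkaxm wjffs yar ochue gwi
Hunk 6: at line 4 remove [ochue] add [lwscl,wwk] -> 7 lines: homd jkaxm wjffs yar lwscl wwk gwi
Hunk 7: at line 2 remove [wjffs] add [rkeju] -> 7 lines: homd jkaxm rkeju yar lwscl wwk gwi
Final line count: 7

Answer: 7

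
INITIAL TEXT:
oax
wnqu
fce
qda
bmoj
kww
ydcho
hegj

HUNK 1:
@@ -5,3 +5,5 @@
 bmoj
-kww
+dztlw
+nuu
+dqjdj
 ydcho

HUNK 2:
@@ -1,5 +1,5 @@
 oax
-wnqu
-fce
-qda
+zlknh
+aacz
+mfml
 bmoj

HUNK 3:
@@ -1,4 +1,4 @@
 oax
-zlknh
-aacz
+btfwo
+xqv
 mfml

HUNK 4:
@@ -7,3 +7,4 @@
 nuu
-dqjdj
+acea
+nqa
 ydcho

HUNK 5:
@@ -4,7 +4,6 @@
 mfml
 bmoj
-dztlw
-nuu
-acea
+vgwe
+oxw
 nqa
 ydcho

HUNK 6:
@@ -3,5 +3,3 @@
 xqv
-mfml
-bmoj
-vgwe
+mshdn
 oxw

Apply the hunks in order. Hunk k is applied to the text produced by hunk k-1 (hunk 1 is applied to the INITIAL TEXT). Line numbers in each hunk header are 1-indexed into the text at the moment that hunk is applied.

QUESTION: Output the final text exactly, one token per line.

Answer: oax
btfwo
xqv
mshdn
oxw
nqa
ydcho
hegj

Derivation:
Hunk 1: at line 5 remove [kww] add [dztlw,nuu,dqjdj] -> 10 lines: oax wnqu fce qda bmoj dztlw nuu dqjdj ydcho hegj
Hunk 2: at line 1 remove [wnqu,fce,qda] add [zlknh,aacz,mfml] -> 10 lines: oax zlknh aacz mfml bmoj dztlw nuu dqjdj ydcho hegj
Hunk 3: at line 1 remove [zlknh,aacz] add [btfwo,xqv] -> 10 lines: oax btfwo xqv mfml bmoj dztlw nuu dqjdj ydcho hegj
Hunk 4: at line 7 remove [dqjdj] add [acea,nqa] -> 11 lines: oax btfwo xqv mfml bmoj dztlw nuu acea nqa ydcho hegj
Hunk 5: at line 4 remove [dztlw,nuu,acea] add [vgwe,oxw] -> 10 lines: oax btfwo xqv mfml bmoj vgwe oxw nqa ydcho hegj
Hunk 6: at line 3 remove [mfml,bmoj,vgwe] add [mshdn] -> 8 lines: oax btfwo xqv mshdn oxw nqa ydcho hegj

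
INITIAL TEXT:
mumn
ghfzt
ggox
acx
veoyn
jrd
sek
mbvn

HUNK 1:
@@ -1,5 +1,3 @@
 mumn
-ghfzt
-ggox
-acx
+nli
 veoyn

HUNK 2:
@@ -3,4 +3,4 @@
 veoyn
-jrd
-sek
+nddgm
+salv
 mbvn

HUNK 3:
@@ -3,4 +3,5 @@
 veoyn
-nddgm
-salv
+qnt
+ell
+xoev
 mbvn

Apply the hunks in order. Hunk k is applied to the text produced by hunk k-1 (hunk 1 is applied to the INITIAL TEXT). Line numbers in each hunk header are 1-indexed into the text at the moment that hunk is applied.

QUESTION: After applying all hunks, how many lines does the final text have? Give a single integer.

Hunk 1: at line 1 remove [ghfzt,ggox,acx] add [nli] -> 6 lines: mumn nli veoyn jrd sek mbvn
Hunk 2: at line 3 remove [jrd,sek] add [nddgm,salv] -> 6 lines: mumn nli veoyn nddgm salv mbvn
Hunk 3: at line 3 remove [nddgm,salv] add [qnt,ell,xoev] -> 7 lines: mumn nli veoyn qnt ell xoev mbvn
Final line count: 7

Answer: 7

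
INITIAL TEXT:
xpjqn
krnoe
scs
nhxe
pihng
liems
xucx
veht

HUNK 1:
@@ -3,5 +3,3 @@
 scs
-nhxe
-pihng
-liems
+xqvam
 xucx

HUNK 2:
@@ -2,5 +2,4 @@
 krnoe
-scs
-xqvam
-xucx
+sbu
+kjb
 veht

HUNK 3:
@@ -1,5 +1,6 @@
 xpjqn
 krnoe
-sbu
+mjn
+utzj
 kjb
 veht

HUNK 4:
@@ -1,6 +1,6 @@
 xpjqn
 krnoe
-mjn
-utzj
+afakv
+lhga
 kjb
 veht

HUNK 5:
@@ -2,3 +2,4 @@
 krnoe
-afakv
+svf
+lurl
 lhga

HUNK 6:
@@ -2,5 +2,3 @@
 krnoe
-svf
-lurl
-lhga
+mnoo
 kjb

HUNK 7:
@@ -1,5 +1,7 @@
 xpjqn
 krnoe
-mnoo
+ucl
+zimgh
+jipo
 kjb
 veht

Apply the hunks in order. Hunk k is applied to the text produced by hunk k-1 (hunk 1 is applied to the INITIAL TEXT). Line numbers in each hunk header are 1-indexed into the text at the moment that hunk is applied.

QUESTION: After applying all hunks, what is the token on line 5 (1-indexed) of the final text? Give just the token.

Answer: jipo

Derivation:
Hunk 1: at line 3 remove [nhxe,pihng,liems] add [xqvam] -> 6 lines: xpjqn krnoe scs xqvam xucx veht
Hunk 2: at line 2 remove [scs,xqvam,xucx] add [sbu,kjb] -> 5 lines: xpjqn krnoe sbu kjb veht
Hunk 3: at line 1 remove [sbu] add [mjn,utzj] -> 6 lines: xpjqn krnoe mjn utzj kjb veht
Hunk 4: at line 1 remove [mjn,utzj] add [afakv,lhga] -> 6 lines: xpjqn krnoe afakv lhga kjb veht
Hunk 5: at line 2 remove [afakv] add [svf,lurl] -> 7 lines: xpjqn krnoe svf lurl lhga kjb veht
Hunk 6: at line 2 remove [svf,lurl,lhga] add [mnoo] -> 5 lines: xpjqn krnoe mnoo kjb veht
Hunk 7: at line 1 remove [mnoo] add [ucl,zimgh,jipo] -> 7 lines: xpjqn krnoe ucl zimgh jipo kjb veht
Final line 5: jipo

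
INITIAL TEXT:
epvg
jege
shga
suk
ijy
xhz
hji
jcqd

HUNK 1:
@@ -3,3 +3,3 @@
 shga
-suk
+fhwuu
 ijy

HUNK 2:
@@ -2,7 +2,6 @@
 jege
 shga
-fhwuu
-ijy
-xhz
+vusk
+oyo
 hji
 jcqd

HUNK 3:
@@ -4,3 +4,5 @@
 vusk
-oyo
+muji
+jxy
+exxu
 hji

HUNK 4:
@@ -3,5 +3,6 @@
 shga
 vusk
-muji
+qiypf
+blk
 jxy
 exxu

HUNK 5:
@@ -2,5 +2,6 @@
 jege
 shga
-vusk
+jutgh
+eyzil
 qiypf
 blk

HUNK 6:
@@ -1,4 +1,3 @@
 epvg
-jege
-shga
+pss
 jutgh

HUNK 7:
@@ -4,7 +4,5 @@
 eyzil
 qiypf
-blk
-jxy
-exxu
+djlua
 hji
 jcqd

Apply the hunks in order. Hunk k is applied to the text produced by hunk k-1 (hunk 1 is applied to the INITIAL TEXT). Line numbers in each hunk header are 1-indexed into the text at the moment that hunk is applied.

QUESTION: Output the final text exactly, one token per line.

Hunk 1: at line 3 remove [suk] add [fhwuu] -> 8 lines: epvg jege shga fhwuu ijy xhz hji jcqd
Hunk 2: at line 2 remove [fhwuu,ijy,xhz] add [vusk,oyo] -> 7 lines: epvg jege shga vusk oyo hji jcqd
Hunk 3: at line 4 remove [oyo] add [muji,jxy,exxu] -> 9 lines: epvg jege shga vusk muji jxy exxu hji jcqd
Hunk 4: at line 3 remove [muji] add [qiypf,blk] -> 10 lines: epvg jege shga vusk qiypf blk jxy exxu hji jcqd
Hunk 5: at line 2 remove [vusk] add [jutgh,eyzil] -> 11 lines: epvg jege shga jutgh eyzil qiypf blk jxy exxu hji jcqd
Hunk 6: at line 1 remove [jege,shga] add [pss] -> 10 lines: epvg pss jutgh eyzil qiypf blk jxy exxu hji jcqd
Hunk 7: at line 4 remove [blk,jxy,exxu] add [djlua] -> 8 lines: epvg pss jutgh eyzil qiypf djlua hji jcqd

Answer: epvg
pss
jutgh
eyzil
qiypf
djlua
hji
jcqd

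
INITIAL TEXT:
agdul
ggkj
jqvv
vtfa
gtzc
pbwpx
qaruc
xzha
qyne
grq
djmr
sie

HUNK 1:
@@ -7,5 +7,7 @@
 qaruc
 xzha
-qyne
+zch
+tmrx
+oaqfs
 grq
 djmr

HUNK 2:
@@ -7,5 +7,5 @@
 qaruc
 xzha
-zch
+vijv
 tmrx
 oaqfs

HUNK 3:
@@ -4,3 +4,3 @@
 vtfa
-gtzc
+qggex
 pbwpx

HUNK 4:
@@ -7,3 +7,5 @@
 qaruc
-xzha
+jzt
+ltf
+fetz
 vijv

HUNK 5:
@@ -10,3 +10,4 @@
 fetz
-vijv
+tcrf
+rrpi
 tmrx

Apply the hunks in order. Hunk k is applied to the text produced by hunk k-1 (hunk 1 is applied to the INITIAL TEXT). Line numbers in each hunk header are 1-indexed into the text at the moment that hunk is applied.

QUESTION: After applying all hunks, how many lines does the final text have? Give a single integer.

Answer: 17

Derivation:
Hunk 1: at line 7 remove [qyne] add [zch,tmrx,oaqfs] -> 14 lines: agdul ggkj jqvv vtfa gtzc pbwpx qaruc xzha zch tmrx oaqfs grq djmr sie
Hunk 2: at line 7 remove [zch] add [vijv] -> 14 lines: agdul ggkj jqvv vtfa gtzc pbwpx qaruc xzha vijv tmrx oaqfs grq djmr sie
Hunk 3: at line 4 remove [gtzc] add [qggex] -> 14 lines: agdul ggkj jqvv vtfa qggex pbwpx qaruc xzha vijv tmrx oaqfs grq djmr sie
Hunk 4: at line 7 remove [xzha] add [jzt,ltf,fetz] -> 16 lines: agdul ggkj jqvv vtfa qggex pbwpx qaruc jzt ltf fetz vijv tmrx oaqfs grq djmr sie
Hunk 5: at line 10 remove [vijv] add [tcrf,rrpi] -> 17 lines: agdul ggkj jqvv vtfa qggex pbwpx qaruc jzt ltf fetz tcrf rrpi tmrx oaqfs grq djmr sie
Final line count: 17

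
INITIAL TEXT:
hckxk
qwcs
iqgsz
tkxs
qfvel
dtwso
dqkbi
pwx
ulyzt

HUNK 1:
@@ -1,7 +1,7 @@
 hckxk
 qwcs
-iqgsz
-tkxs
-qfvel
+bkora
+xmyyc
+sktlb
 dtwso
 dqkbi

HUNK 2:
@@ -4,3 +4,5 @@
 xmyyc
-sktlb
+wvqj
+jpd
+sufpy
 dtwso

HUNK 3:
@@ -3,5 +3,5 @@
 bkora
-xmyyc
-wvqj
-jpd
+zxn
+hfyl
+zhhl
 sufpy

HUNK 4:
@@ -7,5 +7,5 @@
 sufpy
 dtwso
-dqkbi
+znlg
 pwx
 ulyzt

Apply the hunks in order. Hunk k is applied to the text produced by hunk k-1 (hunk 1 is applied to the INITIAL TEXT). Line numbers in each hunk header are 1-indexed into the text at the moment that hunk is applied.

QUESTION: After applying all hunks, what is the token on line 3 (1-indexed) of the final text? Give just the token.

Hunk 1: at line 1 remove [iqgsz,tkxs,qfvel] add [bkora,xmyyc,sktlb] -> 9 lines: hckxk qwcs bkora xmyyc sktlb dtwso dqkbi pwx ulyzt
Hunk 2: at line 4 remove [sktlb] add [wvqj,jpd,sufpy] -> 11 lines: hckxk qwcs bkora xmyyc wvqj jpd sufpy dtwso dqkbi pwx ulyzt
Hunk 3: at line 3 remove [xmyyc,wvqj,jpd] add [zxn,hfyl,zhhl] -> 11 lines: hckxk qwcs bkora zxn hfyl zhhl sufpy dtwso dqkbi pwx ulyzt
Hunk 4: at line 7 remove [dqkbi] add [znlg] -> 11 lines: hckxk qwcs bkora zxn hfyl zhhl sufpy dtwso znlg pwx ulyzt
Final line 3: bkora

Answer: bkora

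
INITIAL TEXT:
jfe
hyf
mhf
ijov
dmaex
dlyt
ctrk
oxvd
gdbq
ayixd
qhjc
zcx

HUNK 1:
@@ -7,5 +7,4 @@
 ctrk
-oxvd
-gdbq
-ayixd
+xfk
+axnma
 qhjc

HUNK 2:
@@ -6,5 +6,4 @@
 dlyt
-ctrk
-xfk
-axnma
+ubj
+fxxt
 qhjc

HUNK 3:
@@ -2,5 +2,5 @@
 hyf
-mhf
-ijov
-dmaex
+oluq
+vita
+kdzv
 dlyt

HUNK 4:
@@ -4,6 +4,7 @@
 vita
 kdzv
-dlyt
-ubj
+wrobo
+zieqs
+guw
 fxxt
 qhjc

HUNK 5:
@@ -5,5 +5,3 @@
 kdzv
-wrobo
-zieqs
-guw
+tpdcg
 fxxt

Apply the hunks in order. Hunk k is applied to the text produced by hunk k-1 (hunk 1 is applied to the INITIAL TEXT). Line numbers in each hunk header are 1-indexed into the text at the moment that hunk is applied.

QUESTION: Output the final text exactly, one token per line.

Hunk 1: at line 7 remove [oxvd,gdbq,ayixd] add [xfk,axnma] -> 11 lines: jfe hyf mhf ijov dmaex dlyt ctrk xfk axnma qhjc zcx
Hunk 2: at line 6 remove [ctrk,xfk,axnma] add [ubj,fxxt] -> 10 lines: jfe hyf mhf ijov dmaex dlyt ubj fxxt qhjc zcx
Hunk 3: at line 2 remove [mhf,ijov,dmaex] add [oluq,vita,kdzv] -> 10 lines: jfe hyf oluq vita kdzv dlyt ubj fxxt qhjc zcx
Hunk 4: at line 4 remove [dlyt,ubj] add [wrobo,zieqs,guw] -> 11 lines: jfe hyf oluq vita kdzv wrobo zieqs guw fxxt qhjc zcx
Hunk 5: at line 5 remove [wrobo,zieqs,guw] add [tpdcg] -> 9 lines: jfe hyf oluq vita kdzv tpdcg fxxt qhjc zcx

Answer: jfe
hyf
oluq
vita
kdzv
tpdcg
fxxt
qhjc
zcx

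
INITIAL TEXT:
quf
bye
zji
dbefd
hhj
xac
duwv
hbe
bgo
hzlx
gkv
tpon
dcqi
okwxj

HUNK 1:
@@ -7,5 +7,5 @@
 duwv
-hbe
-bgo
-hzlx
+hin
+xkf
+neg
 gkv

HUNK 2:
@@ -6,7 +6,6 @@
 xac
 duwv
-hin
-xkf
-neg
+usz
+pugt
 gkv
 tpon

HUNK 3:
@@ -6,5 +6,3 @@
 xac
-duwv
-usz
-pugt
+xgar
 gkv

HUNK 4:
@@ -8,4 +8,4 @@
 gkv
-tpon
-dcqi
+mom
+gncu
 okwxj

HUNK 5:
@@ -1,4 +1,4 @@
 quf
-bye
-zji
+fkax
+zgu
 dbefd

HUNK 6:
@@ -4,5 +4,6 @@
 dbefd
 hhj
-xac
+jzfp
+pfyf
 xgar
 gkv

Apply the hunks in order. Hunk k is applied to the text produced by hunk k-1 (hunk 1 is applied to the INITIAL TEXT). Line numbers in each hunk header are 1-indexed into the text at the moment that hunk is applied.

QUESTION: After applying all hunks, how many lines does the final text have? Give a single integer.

Answer: 12

Derivation:
Hunk 1: at line 7 remove [hbe,bgo,hzlx] add [hin,xkf,neg] -> 14 lines: quf bye zji dbefd hhj xac duwv hin xkf neg gkv tpon dcqi okwxj
Hunk 2: at line 6 remove [hin,xkf,neg] add [usz,pugt] -> 13 lines: quf bye zji dbefd hhj xac duwv usz pugt gkv tpon dcqi okwxj
Hunk 3: at line 6 remove [duwv,usz,pugt] add [xgar] -> 11 lines: quf bye zji dbefd hhj xac xgar gkv tpon dcqi okwxj
Hunk 4: at line 8 remove [tpon,dcqi] add [mom,gncu] -> 11 lines: quf bye zji dbefd hhj xac xgar gkv mom gncu okwxj
Hunk 5: at line 1 remove [bye,zji] add [fkax,zgu] -> 11 lines: quf fkax zgu dbefd hhj xac xgar gkv mom gncu okwxj
Hunk 6: at line 4 remove [xac] add [jzfp,pfyf] -> 12 lines: quf fkax zgu dbefd hhj jzfp pfyf xgar gkv mom gncu okwxj
Final line count: 12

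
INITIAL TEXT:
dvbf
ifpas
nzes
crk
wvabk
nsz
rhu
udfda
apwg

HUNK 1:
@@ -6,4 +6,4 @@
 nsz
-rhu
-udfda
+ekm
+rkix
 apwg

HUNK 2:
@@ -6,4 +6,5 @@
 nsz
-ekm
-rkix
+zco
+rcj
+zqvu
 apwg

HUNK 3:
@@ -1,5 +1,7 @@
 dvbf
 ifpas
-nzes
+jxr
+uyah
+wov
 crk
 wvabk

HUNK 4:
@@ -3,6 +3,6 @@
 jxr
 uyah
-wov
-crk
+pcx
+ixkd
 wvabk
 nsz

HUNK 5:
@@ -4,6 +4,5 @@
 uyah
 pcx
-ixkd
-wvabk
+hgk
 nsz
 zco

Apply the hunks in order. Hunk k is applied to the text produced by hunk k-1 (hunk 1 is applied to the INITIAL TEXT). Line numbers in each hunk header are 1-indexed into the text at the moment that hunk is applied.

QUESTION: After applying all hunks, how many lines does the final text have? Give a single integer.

Answer: 11

Derivation:
Hunk 1: at line 6 remove [rhu,udfda] add [ekm,rkix] -> 9 lines: dvbf ifpas nzes crk wvabk nsz ekm rkix apwg
Hunk 2: at line 6 remove [ekm,rkix] add [zco,rcj,zqvu] -> 10 lines: dvbf ifpas nzes crk wvabk nsz zco rcj zqvu apwg
Hunk 3: at line 1 remove [nzes] add [jxr,uyah,wov] -> 12 lines: dvbf ifpas jxr uyah wov crk wvabk nsz zco rcj zqvu apwg
Hunk 4: at line 3 remove [wov,crk] add [pcx,ixkd] -> 12 lines: dvbf ifpas jxr uyah pcx ixkd wvabk nsz zco rcj zqvu apwg
Hunk 5: at line 4 remove [ixkd,wvabk] add [hgk] -> 11 lines: dvbf ifpas jxr uyah pcx hgk nsz zco rcj zqvu apwg
Final line count: 11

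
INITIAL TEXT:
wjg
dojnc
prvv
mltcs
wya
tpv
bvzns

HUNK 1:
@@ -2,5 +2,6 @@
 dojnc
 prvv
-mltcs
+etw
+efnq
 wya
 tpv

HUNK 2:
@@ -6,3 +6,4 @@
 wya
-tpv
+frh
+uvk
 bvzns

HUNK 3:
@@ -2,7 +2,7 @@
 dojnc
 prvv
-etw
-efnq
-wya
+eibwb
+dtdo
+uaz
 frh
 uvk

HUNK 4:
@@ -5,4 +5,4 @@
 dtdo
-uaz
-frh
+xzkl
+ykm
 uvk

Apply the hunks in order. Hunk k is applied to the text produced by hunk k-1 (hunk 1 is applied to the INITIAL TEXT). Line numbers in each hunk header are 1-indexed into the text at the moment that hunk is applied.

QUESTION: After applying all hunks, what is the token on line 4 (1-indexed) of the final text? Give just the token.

Hunk 1: at line 2 remove [mltcs] add [etw,efnq] -> 8 lines: wjg dojnc prvv etw efnq wya tpv bvzns
Hunk 2: at line 6 remove [tpv] add [frh,uvk] -> 9 lines: wjg dojnc prvv etw efnq wya frh uvk bvzns
Hunk 3: at line 2 remove [etw,efnq,wya] add [eibwb,dtdo,uaz] -> 9 lines: wjg dojnc prvv eibwb dtdo uaz frh uvk bvzns
Hunk 4: at line 5 remove [uaz,frh] add [xzkl,ykm] -> 9 lines: wjg dojnc prvv eibwb dtdo xzkl ykm uvk bvzns
Final line 4: eibwb

Answer: eibwb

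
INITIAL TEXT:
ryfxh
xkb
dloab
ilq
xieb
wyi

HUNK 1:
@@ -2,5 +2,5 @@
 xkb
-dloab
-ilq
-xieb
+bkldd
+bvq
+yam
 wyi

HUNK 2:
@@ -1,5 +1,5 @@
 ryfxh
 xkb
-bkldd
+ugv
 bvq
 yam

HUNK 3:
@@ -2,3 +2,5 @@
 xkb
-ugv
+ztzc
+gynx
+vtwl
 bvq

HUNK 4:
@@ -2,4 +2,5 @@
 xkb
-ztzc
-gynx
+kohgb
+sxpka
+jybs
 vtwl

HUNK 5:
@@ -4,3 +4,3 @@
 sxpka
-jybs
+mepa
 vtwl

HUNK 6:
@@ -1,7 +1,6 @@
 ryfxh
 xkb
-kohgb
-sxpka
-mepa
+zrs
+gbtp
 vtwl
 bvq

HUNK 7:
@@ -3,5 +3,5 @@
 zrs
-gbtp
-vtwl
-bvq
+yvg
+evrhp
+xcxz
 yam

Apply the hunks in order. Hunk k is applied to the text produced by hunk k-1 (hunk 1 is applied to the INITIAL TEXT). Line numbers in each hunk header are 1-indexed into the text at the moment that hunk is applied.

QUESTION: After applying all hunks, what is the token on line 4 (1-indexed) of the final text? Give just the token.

Answer: yvg

Derivation:
Hunk 1: at line 2 remove [dloab,ilq,xieb] add [bkldd,bvq,yam] -> 6 lines: ryfxh xkb bkldd bvq yam wyi
Hunk 2: at line 1 remove [bkldd] add [ugv] -> 6 lines: ryfxh xkb ugv bvq yam wyi
Hunk 3: at line 2 remove [ugv] add [ztzc,gynx,vtwl] -> 8 lines: ryfxh xkb ztzc gynx vtwl bvq yam wyi
Hunk 4: at line 2 remove [ztzc,gynx] add [kohgb,sxpka,jybs] -> 9 lines: ryfxh xkb kohgb sxpka jybs vtwl bvq yam wyi
Hunk 5: at line 4 remove [jybs] add [mepa] -> 9 lines: ryfxh xkb kohgb sxpka mepa vtwl bvq yam wyi
Hunk 6: at line 1 remove [kohgb,sxpka,mepa] add [zrs,gbtp] -> 8 lines: ryfxh xkb zrs gbtp vtwl bvq yam wyi
Hunk 7: at line 3 remove [gbtp,vtwl,bvq] add [yvg,evrhp,xcxz] -> 8 lines: ryfxh xkb zrs yvg evrhp xcxz yam wyi
Final line 4: yvg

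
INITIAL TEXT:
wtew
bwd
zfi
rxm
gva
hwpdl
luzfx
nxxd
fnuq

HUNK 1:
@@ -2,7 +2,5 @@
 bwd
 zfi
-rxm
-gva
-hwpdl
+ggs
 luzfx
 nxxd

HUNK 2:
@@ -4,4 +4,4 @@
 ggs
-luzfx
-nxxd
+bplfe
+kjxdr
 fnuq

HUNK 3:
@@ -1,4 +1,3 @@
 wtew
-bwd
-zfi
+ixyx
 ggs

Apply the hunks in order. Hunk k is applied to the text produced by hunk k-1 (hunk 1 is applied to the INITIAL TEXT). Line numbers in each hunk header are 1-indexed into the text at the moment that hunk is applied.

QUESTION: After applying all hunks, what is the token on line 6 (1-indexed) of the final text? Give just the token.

Answer: fnuq

Derivation:
Hunk 1: at line 2 remove [rxm,gva,hwpdl] add [ggs] -> 7 lines: wtew bwd zfi ggs luzfx nxxd fnuq
Hunk 2: at line 4 remove [luzfx,nxxd] add [bplfe,kjxdr] -> 7 lines: wtew bwd zfi ggs bplfe kjxdr fnuq
Hunk 3: at line 1 remove [bwd,zfi] add [ixyx] -> 6 lines: wtew ixyx ggs bplfe kjxdr fnuq
Final line 6: fnuq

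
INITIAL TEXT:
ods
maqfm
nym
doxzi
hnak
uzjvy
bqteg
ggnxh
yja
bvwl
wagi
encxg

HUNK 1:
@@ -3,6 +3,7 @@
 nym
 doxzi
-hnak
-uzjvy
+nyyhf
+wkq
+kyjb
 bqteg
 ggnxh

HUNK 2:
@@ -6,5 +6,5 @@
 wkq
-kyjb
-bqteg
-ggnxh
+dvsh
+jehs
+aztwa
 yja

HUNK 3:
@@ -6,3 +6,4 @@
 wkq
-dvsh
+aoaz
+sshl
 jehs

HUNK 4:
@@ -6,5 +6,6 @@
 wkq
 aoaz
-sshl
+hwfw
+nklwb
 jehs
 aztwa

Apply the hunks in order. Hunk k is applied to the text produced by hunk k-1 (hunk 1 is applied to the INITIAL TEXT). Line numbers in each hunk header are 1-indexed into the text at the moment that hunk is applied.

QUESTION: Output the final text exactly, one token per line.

Hunk 1: at line 3 remove [hnak,uzjvy] add [nyyhf,wkq,kyjb] -> 13 lines: ods maqfm nym doxzi nyyhf wkq kyjb bqteg ggnxh yja bvwl wagi encxg
Hunk 2: at line 6 remove [kyjb,bqteg,ggnxh] add [dvsh,jehs,aztwa] -> 13 lines: ods maqfm nym doxzi nyyhf wkq dvsh jehs aztwa yja bvwl wagi encxg
Hunk 3: at line 6 remove [dvsh] add [aoaz,sshl] -> 14 lines: ods maqfm nym doxzi nyyhf wkq aoaz sshl jehs aztwa yja bvwl wagi encxg
Hunk 4: at line 6 remove [sshl] add [hwfw,nklwb] -> 15 lines: ods maqfm nym doxzi nyyhf wkq aoaz hwfw nklwb jehs aztwa yja bvwl wagi encxg

Answer: ods
maqfm
nym
doxzi
nyyhf
wkq
aoaz
hwfw
nklwb
jehs
aztwa
yja
bvwl
wagi
encxg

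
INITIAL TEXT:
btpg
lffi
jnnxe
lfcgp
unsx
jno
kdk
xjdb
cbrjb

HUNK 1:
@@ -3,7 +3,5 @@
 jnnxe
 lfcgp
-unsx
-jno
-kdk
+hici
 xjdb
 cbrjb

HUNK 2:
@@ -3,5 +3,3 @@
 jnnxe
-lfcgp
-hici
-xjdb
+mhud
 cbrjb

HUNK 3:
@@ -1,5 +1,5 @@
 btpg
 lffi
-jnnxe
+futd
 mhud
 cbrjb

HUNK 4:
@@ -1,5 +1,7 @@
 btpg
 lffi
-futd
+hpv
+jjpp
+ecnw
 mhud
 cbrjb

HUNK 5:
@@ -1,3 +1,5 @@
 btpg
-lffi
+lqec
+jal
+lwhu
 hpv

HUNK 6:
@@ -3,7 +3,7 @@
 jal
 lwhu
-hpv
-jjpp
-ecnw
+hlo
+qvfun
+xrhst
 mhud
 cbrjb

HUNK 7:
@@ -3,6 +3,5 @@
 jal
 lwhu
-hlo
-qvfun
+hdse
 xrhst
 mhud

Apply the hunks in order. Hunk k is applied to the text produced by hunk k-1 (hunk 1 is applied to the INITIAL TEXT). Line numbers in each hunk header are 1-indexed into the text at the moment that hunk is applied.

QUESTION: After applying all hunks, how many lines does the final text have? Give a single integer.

Hunk 1: at line 3 remove [unsx,jno,kdk] add [hici] -> 7 lines: btpg lffi jnnxe lfcgp hici xjdb cbrjb
Hunk 2: at line 3 remove [lfcgp,hici,xjdb] add [mhud] -> 5 lines: btpg lffi jnnxe mhud cbrjb
Hunk 3: at line 1 remove [jnnxe] add [futd] -> 5 lines: btpg lffi futd mhud cbrjb
Hunk 4: at line 1 remove [futd] add [hpv,jjpp,ecnw] -> 7 lines: btpg lffi hpv jjpp ecnw mhud cbrjb
Hunk 5: at line 1 remove [lffi] add [lqec,jal,lwhu] -> 9 lines: btpg lqec jal lwhu hpv jjpp ecnw mhud cbrjb
Hunk 6: at line 3 remove [hpv,jjpp,ecnw] add [hlo,qvfun,xrhst] -> 9 lines: btpg lqec jal lwhu hlo qvfun xrhst mhud cbrjb
Hunk 7: at line 3 remove [hlo,qvfun] add [hdse] -> 8 lines: btpg lqec jal lwhu hdse xrhst mhud cbrjb
Final line count: 8

Answer: 8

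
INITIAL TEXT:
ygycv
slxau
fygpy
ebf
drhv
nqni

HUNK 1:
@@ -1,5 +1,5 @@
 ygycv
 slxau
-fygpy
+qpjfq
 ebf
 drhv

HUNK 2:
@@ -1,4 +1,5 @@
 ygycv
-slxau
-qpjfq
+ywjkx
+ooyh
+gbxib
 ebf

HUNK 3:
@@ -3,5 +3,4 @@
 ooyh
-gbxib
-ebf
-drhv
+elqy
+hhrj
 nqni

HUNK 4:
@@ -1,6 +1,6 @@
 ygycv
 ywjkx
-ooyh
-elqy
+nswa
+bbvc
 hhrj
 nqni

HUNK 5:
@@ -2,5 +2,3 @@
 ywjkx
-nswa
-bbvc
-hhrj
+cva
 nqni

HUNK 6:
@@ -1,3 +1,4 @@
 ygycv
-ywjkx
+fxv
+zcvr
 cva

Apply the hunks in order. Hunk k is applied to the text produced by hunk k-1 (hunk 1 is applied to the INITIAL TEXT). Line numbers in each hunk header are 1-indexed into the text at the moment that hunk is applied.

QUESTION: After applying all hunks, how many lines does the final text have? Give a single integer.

Hunk 1: at line 1 remove [fygpy] add [qpjfq] -> 6 lines: ygycv slxau qpjfq ebf drhv nqni
Hunk 2: at line 1 remove [slxau,qpjfq] add [ywjkx,ooyh,gbxib] -> 7 lines: ygycv ywjkx ooyh gbxib ebf drhv nqni
Hunk 3: at line 3 remove [gbxib,ebf,drhv] add [elqy,hhrj] -> 6 lines: ygycv ywjkx ooyh elqy hhrj nqni
Hunk 4: at line 1 remove [ooyh,elqy] add [nswa,bbvc] -> 6 lines: ygycv ywjkx nswa bbvc hhrj nqni
Hunk 5: at line 2 remove [nswa,bbvc,hhrj] add [cva] -> 4 lines: ygycv ywjkx cva nqni
Hunk 6: at line 1 remove [ywjkx] add [fxv,zcvr] -> 5 lines: ygycv fxv zcvr cva nqni
Final line count: 5

Answer: 5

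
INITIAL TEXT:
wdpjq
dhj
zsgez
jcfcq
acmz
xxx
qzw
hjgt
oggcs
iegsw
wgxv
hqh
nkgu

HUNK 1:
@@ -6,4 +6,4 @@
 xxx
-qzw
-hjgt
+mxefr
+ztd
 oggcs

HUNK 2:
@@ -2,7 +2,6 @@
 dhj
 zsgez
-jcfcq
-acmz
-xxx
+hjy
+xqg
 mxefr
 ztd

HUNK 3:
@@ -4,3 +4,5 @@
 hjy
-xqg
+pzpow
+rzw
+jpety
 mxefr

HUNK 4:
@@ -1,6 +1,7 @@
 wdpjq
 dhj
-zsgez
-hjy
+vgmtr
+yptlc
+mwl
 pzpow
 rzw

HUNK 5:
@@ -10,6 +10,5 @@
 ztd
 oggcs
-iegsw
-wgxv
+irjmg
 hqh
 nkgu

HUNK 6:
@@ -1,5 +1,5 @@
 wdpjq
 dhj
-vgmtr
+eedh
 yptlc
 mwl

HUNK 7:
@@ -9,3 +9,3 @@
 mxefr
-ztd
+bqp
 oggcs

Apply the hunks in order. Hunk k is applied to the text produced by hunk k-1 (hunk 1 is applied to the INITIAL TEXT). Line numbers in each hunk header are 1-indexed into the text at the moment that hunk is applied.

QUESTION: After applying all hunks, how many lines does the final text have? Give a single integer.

Hunk 1: at line 6 remove [qzw,hjgt] add [mxefr,ztd] -> 13 lines: wdpjq dhj zsgez jcfcq acmz xxx mxefr ztd oggcs iegsw wgxv hqh nkgu
Hunk 2: at line 2 remove [jcfcq,acmz,xxx] add [hjy,xqg] -> 12 lines: wdpjq dhj zsgez hjy xqg mxefr ztd oggcs iegsw wgxv hqh nkgu
Hunk 3: at line 4 remove [xqg] add [pzpow,rzw,jpety] -> 14 lines: wdpjq dhj zsgez hjy pzpow rzw jpety mxefr ztd oggcs iegsw wgxv hqh nkgu
Hunk 4: at line 1 remove [zsgez,hjy] add [vgmtr,yptlc,mwl] -> 15 lines: wdpjq dhj vgmtr yptlc mwl pzpow rzw jpety mxefr ztd oggcs iegsw wgxv hqh nkgu
Hunk 5: at line 10 remove [iegsw,wgxv] add [irjmg] -> 14 lines: wdpjq dhj vgmtr yptlc mwl pzpow rzw jpety mxefr ztd oggcs irjmg hqh nkgu
Hunk 6: at line 1 remove [vgmtr] add [eedh] -> 14 lines: wdpjq dhj eedh yptlc mwl pzpow rzw jpety mxefr ztd oggcs irjmg hqh nkgu
Hunk 7: at line 9 remove [ztd] add [bqp] -> 14 lines: wdpjq dhj eedh yptlc mwl pzpow rzw jpety mxefr bqp oggcs irjmg hqh nkgu
Final line count: 14

Answer: 14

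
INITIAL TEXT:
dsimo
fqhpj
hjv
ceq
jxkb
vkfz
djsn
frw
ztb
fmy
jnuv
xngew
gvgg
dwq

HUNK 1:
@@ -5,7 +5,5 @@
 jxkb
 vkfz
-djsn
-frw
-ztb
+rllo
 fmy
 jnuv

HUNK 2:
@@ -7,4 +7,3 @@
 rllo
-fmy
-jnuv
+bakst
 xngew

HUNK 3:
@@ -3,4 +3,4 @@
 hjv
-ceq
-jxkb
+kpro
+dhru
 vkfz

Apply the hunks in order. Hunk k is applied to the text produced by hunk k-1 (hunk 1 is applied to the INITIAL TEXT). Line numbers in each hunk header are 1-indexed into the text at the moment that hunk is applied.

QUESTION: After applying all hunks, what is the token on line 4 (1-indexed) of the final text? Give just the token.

Answer: kpro

Derivation:
Hunk 1: at line 5 remove [djsn,frw,ztb] add [rllo] -> 12 lines: dsimo fqhpj hjv ceq jxkb vkfz rllo fmy jnuv xngew gvgg dwq
Hunk 2: at line 7 remove [fmy,jnuv] add [bakst] -> 11 lines: dsimo fqhpj hjv ceq jxkb vkfz rllo bakst xngew gvgg dwq
Hunk 3: at line 3 remove [ceq,jxkb] add [kpro,dhru] -> 11 lines: dsimo fqhpj hjv kpro dhru vkfz rllo bakst xngew gvgg dwq
Final line 4: kpro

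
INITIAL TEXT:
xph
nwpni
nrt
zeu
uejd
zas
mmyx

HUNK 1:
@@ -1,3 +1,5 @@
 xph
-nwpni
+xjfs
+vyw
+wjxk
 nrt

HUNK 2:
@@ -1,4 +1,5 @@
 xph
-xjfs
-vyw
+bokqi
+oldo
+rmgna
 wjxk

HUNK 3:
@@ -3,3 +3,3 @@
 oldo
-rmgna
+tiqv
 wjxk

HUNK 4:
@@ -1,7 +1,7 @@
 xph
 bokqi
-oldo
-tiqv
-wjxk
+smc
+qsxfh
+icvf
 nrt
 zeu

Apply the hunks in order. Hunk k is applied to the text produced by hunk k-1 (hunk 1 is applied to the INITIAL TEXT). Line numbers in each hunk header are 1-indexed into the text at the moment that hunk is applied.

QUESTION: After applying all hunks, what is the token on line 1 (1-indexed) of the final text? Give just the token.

Answer: xph

Derivation:
Hunk 1: at line 1 remove [nwpni] add [xjfs,vyw,wjxk] -> 9 lines: xph xjfs vyw wjxk nrt zeu uejd zas mmyx
Hunk 2: at line 1 remove [xjfs,vyw] add [bokqi,oldo,rmgna] -> 10 lines: xph bokqi oldo rmgna wjxk nrt zeu uejd zas mmyx
Hunk 3: at line 3 remove [rmgna] add [tiqv] -> 10 lines: xph bokqi oldo tiqv wjxk nrt zeu uejd zas mmyx
Hunk 4: at line 1 remove [oldo,tiqv,wjxk] add [smc,qsxfh,icvf] -> 10 lines: xph bokqi smc qsxfh icvf nrt zeu uejd zas mmyx
Final line 1: xph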